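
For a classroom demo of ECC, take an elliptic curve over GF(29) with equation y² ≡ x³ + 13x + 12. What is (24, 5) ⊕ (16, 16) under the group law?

(14, 3)

(24, 5) + (16, 16). λ = (16 - 5)/(16 - 24) ≡ 11/21 mod 29. 21⁻¹ ≡ 18 (mod 29), so λ ≡ 24.
  x = λ² - 24 - 16 = 576 - 40 ≡ 14; y = λ·(24 - 14) - 5 ≡ 3. → (14, 3)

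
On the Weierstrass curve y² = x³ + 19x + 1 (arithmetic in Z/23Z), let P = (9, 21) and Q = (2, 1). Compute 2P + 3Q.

First 2P:
Repeated addition: build up to 2P.
2P: tangent at (9, 21): λ = (3·9² + 19)/(2·21) ≡ 9/19. 19⁻¹ ≡ 17 (mod 23) since 19·17 = 323 ≡ 1, so λ ≡ 9·17 ≡ 15.
  x = λ² - 9 - 9 = 225 - 18 ≡ 0; y = λ·(9 - 0) - 21 ≡ 22. → (0, 22)
2P = (0, 22).
Next 3Q:
Repeated addition: build up to 3Q.
2Q: tangent at (2, 1): λ = (3·2² + 19)/(2·1) ≡ 8/2. 2⁻¹ ≡ 12 (mod 23) since 2·12 = 24 ≡ 1, so λ ≡ 8·12 ≡ 4.
  x = λ² - 2 - 2 = 16 - 4 ≡ 12; y = λ·(2 - 12) - 1 ≡ 5. → (12, 5)
3Q: (12, 5) + (2, 1). λ = (1 - 5)/(2 - 12) ≡ 19/13 mod 23. 13⁻¹ ≡ 16 (mod 23), so λ ≡ 5.
  x = λ² - 12 - 2 = 25 - 14 ≡ 11; y = λ·(12 - 11) - 5 ≡ 0. → (11, 0)
3Q = (11, 0).
Finally 2P + 3Q:
(0, 22) + (11, 0). λ = (0 - 22)/(11 - 0) ≡ 1/11 mod 23. 11⁻¹ ≡ 21 (mod 23), so λ ≡ 21.
  x = λ² - 0 - 11 = 441 - 11 ≡ 16; y = λ·(0 - 16) - 22 ≡ 10. → (16, 10)

(16, 10)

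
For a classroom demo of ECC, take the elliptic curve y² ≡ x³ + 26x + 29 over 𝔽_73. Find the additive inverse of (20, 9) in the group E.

-(20, 9) = (20, -9 mod 73) = (20, 64).

(20, 64)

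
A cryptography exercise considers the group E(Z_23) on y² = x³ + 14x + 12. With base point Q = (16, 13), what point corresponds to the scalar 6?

(6, 6)

Repeated addition: build up to 6Q.
2Q: tangent at (16, 13): λ = (3·16² + 14)/(2·13) ≡ 0/3. 3⁻¹ ≡ 8 (mod 23), so λ ≡ 0·8 ≡ 0.
  x = λ² - 16 - 16 = 0 - 32 ≡ 14; y = λ·(16 - 14) - 13 ≡ 10. → (14, 10)
3Q: (14, 10) + (16, 13). λ = (13 - 10)/(16 - 14) ≡ 3/2 mod 23. 2⁻¹ ≡ 12 (mod 23), so λ ≡ 13.
  x = λ² - 14 - 16 = 169 - 30 ≡ 1; y = λ·(14 - 1) - 10 ≡ 21. → (1, 21)
4Q: (1, 21) + (16, 13). λ = (13 - 21)/(16 - 1) ≡ 15/15 mod 23. 15⁻¹ ≡ 20 (mod 23), so λ ≡ 1.
  x = λ² - 1 - 16 = 1 - 17 ≡ 7; y = λ·(1 - 7) - 21 ≡ 19. → (7, 19)
5Q: (7, 19) + (16, 13). λ = (13 - 19)/(16 - 7) ≡ 17/9 mod 23. 9⁻¹ ≡ 18 (mod 23), so λ ≡ 7.
  x = λ² - 7 - 16 = 49 - 23 ≡ 3; y = λ·(7 - 3) - 19 ≡ 9. → (3, 9)
6Q: (3, 9) + (16, 13). λ = (13 - 9)/(16 - 3) ≡ 4/13 mod 23. 13⁻¹ ≡ 16 (mod 23) since 13·16 = 208 ≡ 1, so λ ≡ 18.
  x = λ² - 3 - 16 = 324 - 19 ≡ 6; y = λ·(3 - 6) - 9 ≡ 6. → (6, 6)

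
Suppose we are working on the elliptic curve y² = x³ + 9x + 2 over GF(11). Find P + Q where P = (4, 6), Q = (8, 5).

(4, 6) + (8, 5). λ = (5 - 6)/(8 - 4) ≡ 10/4 mod 11. 4⁻¹ ≡ 3 (mod 11) since 4·3 = 12 ≡ 1, so λ ≡ 8.
  x = λ² - 4 - 8 = 64 - 12 ≡ 8; y = λ·(4 - 8) - 6 ≡ 6. → (8, 6)

(8, 6)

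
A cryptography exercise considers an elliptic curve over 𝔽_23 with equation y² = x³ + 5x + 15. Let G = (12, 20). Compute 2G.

tangent at (12, 20): λ = (3·12² + 5)/(2·20) ≡ 0/17. 17⁻¹ ≡ 19 (mod 23), so λ ≡ 0·19 ≡ 0.
  x = λ² - 12 - 12 = 0 - 24 ≡ 22; y = λ·(12 - 22) - 20 ≡ 3. → (22, 3)

(22, 3)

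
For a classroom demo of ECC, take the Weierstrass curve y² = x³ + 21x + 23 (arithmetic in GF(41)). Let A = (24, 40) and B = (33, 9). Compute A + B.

(24, 40) + (33, 9). λ = (9 - 40)/(33 - 24) ≡ 10/9 mod 41. 9⁻¹ ≡ 32 (mod 41), so λ ≡ 33.
  x = λ² - 24 - 33 = 1089 - 57 ≡ 7; y = λ·(24 - 7) - 40 ≡ 29. → (7, 29)

(7, 29)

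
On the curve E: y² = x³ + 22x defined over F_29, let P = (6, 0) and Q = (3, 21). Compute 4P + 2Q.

(1, 20)

First 4P:
Double-and-add on 4 = (100)₂. Start with P = (6, 0) for the leading 1-bit.
double: (6, 0) + (6, 0): same x and y₁ ≡ -y₂, so the sum is the point at infinity.
double: the point at infinity + the point at infinity = the point at infinity (identity).
4P = the point at infinity.
Next 2Q:
Repeated addition: build up to 2Q.
2Q: tangent at (3, 21): λ = (3·3² + 22)/(2·21) ≡ 20/13. 13⁻¹ ≡ 9 (mod 29) since 13·9 = 117 ≡ 1, so λ ≡ 20·9 ≡ 6.
  x = λ² - 3 - 3 = 36 - 6 ≡ 1; y = λ·(3 - 1) - 21 ≡ 20. → (1, 20)
2Q = (1, 20).
Finally 4P + 2Q:
the point at infinity + (1, 20) = (1, 20) (identity).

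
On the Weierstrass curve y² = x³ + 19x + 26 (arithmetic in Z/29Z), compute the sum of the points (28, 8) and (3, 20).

(28, 8) + (3, 20). λ = (20 - 8)/(3 - 28) ≡ 12/4 mod 29. 4⁻¹ ≡ 22 (mod 29), so λ ≡ 3.
  x = λ² - 28 - 3 = 9 - 31 ≡ 7; y = λ·(28 - 7) - 8 ≡ 26. → (7, 26)

(7, 26)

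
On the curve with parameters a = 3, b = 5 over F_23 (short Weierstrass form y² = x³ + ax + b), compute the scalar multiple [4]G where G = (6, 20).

(3, 15)

Double-and-add on 4 = (100)₂. Start with G = (6, 20) for the leading 1-bit.
double: tangent at (6, 20): λ = (3·6² + 3)/(2·20) ≡ 19/17. 17⁻¹ ≡ 19 (mod 23), so λ ≡ 19·19 ≡ 16.
  x = λ² - 6 - 6 = 256 - 12 ≡ 14; y = λ·(6 - 14) - 20 ≡ 13. → (14, 13)
double: tangent at (14, 13): λ = (3·14² + 3)/(2·13) ≡ 16/3. 3⁻¹ ≡ 8 (mod 23), so λ ≡ 16·8 ≡ 13.
  x = λ² - 14 - 14 = 169 - 28 ≡ 3; y = λ·(14 - 3) - 13 ≡ 15. → (3, 15)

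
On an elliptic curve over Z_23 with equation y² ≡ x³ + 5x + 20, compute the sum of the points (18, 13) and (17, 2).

(17, 21)

(18, 13) + (17, 2). λ = (2 - 13)/(17 - 18) ≡ 12/22 mod 23. 22⁻¹ ≡ 22 (mod 23) since 22·22 = 484 ≡ 1, so λ ≡ 11.
  x = λ² - 18 - 17 = 121 - 35 ≡ 17; y = λ·(18 - 17) - 13 ≡ 21. → (17, 21)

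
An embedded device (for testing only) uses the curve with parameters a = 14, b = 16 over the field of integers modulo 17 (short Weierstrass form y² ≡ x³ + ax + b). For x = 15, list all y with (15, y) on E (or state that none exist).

none

x³ + 14x + 16 = 3601 ≡ 14 (mod 17).
14 is a non-residue mod 17; no y exists.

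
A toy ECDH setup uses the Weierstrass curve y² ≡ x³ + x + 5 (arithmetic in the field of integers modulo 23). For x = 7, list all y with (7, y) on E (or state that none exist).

none

x³ + 1x + 5 = 355 ≡ 10 (mod 23).
10 is a non-residue mod 23; no y exists.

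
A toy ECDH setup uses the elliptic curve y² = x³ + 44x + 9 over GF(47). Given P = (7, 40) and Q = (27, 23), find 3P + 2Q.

First 3P:
Repeated addition: build up to 3P.
2P: tangent at (7, 40): λ = (3·7² + 44)/(2·40) ≡ 3/33. 33⁻¹ ≡ 10 (mod 47), so λ ≡ 3·10 ≡ 30.
  x = λ² - 7 - 7 = 900 - 14 ≡ 40; y = λ·(7 - 40) - 40 ≡ 4. → (40, 4)
3P: (40, 4) + (7, 40). λ = (40 - 4)/(7 - 40) ≡ 36/14 mod 47. 14⁻¹ ≡ 37 (mod 47), so λ ≡ 16.
  x = λ² - 40 - 7 = 256 - 47 ≡ 21; y = λ·(40 - 21) - 4 ≡ 18. → (21, 18)
3P = (21, 18).
Next 2Q:
Repeated addition: build up to 2Q.
2Q: tangent at (27, 23): λ = (3·27² + 44)/(2·23) ≡ 22/46. 46⁻¹ ≡ 46 (mod 47), so λ ≡ 22·46 ≡ 25.
  x = λ² - 27 - 27 = 625 - 54 ≡ 7; y = λ·(27 - 7) - 23 ≡ 7. → (7, 7)
2Q = (7, 7).
Finally 3P + 2Q:
(21, 18) + (7, 7). λ = (7 - 18)/(7 - 21) ≡ 36/33 mod 47. 33⁻¹ ≡ 10 (mod 47), so λ ≡ 31.
  x = λ² - 21 - 7 = 961 - 28 ≡ 40; y = λ·(21 - 40) - 18 ≡ 4. → (40, 4)

(40, 4)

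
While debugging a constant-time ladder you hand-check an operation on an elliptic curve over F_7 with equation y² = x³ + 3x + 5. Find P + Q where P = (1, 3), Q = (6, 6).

(4, 5)

(1, 3) + (6, 6). λ = (6 - 3)/(6 - 1) ≡ 3/5 mod 7. 5⁻¹ ≡ 3 (mod 7), so λ ≡ 2.
  x = λ² - 1 - 6 = 4 - 7 ≡ 4; y = λ·(1 - 4) - 3 ≡ 5. → (4, 5)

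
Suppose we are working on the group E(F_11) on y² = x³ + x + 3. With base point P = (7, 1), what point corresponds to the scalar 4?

Repeated addition: build up to 4P.
2P: tangent at (7, 1): λ = (3·7² + 1)/(2·1) ≡ 5/2. 2⁻¹ ≡ 6 (mod 11) since 2·6 = 12 ≡ 1, so λ ≡ 5·6 ≡ 8.
  x = λ² - 7 - 7 = 64 - 14 ≡ 6; y = λ·(7 - 6) - 1 ≡ 7. → (6, 7)
3P: (6, 7) + (7, 1). λ = (1 - 7)/(7 - 6) ≡ 5/1 mod 11. 1⁻¹ ≡ 1 (mod 11) since 1·1 = 1 ≡ 1, so λ ≡ 5.
  x = λ² - 6 - 7 = 25 - 13 ≡ 1; y = λ·(6 - 1) - 7 ≡ 7. → (1, 7)
4P: (1, 7) + (7, 1). λ = (1 - 7)/(7 - 1) ≡ 5/6 mod 11. 6⁻¹ ≡ 2 (mod 11) since 6·2 = 12 ≡ 1, so λ ≡ 10.
  x = λ² - 1 - 7 = 100 - 8 ≡ 4; y = λ·(1 - 4) - 7 ≡ 7. → (4, 7)

(4, 7)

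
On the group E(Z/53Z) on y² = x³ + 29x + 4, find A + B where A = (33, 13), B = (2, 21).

(12, 38)

(33, 13) + (2, 21). λ = (21 - 13)/(2 - 33) ≡ 8/22 mod 53. 22⁻¹ ≡ 41 (mod 53) since 22·41 = 902 ≡ 1, so λ ≡ 10.
  x = λ² - 33 - 2 = 100 - 35 ≡ 12; y = λ·(33 - 12) - 13 ≡ 38. → (12, 38)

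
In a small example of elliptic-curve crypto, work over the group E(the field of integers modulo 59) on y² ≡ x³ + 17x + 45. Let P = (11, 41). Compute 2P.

(53, 9)

tangent at (11, 41): λ = (3·11² + 17)/(2·41) ≡ 26/23. 23⁻¹ ≡ 18 (mod 59), so λ ≡ 26·18 ≡ 55.
  x = λ² - 11 - 11 = 3025 - 22 ≡ 53; y = λ·(11 - 53) - 41 ≡ 9. → (53, 9)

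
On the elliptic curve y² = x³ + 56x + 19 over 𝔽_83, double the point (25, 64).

tangent at (25, 64): λ = (3·25² + 56)/(2·64) ≡ 22/45. 45⁻¹ ≡ 24 (mod 83), so λ ≡ 22·24 ≡ 30.
  x = λ² - 25 - 25 = 900 - 50 ≡ 20; y = λ·(25 - 20) - 64 ≡ 3. → (20, 3)

(20, 3)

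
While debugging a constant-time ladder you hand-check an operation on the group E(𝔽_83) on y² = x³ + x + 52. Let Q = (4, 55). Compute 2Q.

(20, 42)

tangent at (4, 55): λ = (3·4² + 1)/(2·55) ≡ 49/27. 27⁻¹ ≡ 40 (mod 83) since 27·40 = 1080 ≡ 1, so λ ≡ 49·40 ≡ 51.
  x = λ² - 4 - 4 = 2601 - 8 ≡ 20; y = λ·(4 - 20) - 55 ≡ 42. → (20, 42)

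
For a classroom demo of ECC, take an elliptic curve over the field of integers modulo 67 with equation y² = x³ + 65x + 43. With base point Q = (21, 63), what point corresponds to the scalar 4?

Double-and-add on 4 = (100)₂. Start with Q = (21, 63) for the leading 1-bit.
double: tangent at (21, 63): λ = (3·21² + 65)/(2·63) ≡ 48/59. 59⁻¹ ≡ 25 (mod 67), so λ ≡ 48·25 ≡ 61.
  x = λ² - 21 - 21 = 3721 - 42 ≡ 61; y = λ·(21 - 61) - 63 ≡ 43. → (61, 43)
double: tangent at (61, 43): λ = (3·61² + 65)/(2·43) ≡ 39/19. 19⁻¹ ≡ 60 (mod 67) since 19·60 = 1140 ≡ 1, so λ ≡ 39·60 ≡ 62.
  x = λ² - 61 - 61 = 3844 - 122 ≡ 37; y = λ·(61 - 37) - 43 ≡ 38. → (37, 38)

(37, 38)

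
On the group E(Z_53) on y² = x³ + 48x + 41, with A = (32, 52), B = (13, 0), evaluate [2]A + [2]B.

(41, 49)

First 2A:
Repeated addition: build up to 2A.
2A: tangent at (32, 52): λ = (3·32² + 48)/(2·52) ≡ 46/51. 51⁻¹ ≡ 26 (mod 53) since 51·26 = 1326 ≡ 1, so λ ≡ 46·26 ≡ 30.
  x = λ² - 32 - 32 = 900 - 64 ≡ 41; y = λ·(32 - 41) - 52 ≡ 49. → (41, 49)
2A = (41, 49).
Next 2B:
Repeated addition: build up to 2B.
2B: (13, 0) + (13, 0): same x and y₁ ≡ -y₂, so the sum is ∞.
2B = ∞.
Finally 2A + 2B:
(41, 49) + ∞ = (41, 49) (identity).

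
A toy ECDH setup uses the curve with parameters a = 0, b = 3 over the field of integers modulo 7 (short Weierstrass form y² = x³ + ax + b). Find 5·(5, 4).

(4, 2)

Write Q = (5, 4).
Double-and-add on 5 = (101)₂. Start with Q = (5, 4) for the leading 1-bit.
double: tangent at (5, 4): λ = (3·5² + 0)/(2·4) ≡ 5/1. 1⁻¹ ≡ 1 (mod 7), so λ ≡ 5·1 ≡ 5.
  x = λ² - 5 - 5 = 25 - 10 ≡ 1; y = λ·(5 - 1) - 4 ≡ 2. → (1, 2)
double: tangent at (1, 2): λ = (3·1² + 0)/(2·2) ≡ 3/4. 4⁻¹ ≡ 2 (mod 7), so λ ≡ 3·2 ≡ 6.
  x = λ² - 1 - 1 = 36 - 2 ≡ 6; y = λ·(1 - 6) - 2 ≡ 3. → (6, 3)
add Q: (6, 3) + (5, 4). λ = (4 - 3)/(5 - 6) ≡ 1/6 mod 7. 6⁻¹ ≡ 6 (mod 7) since 6·6 = 36 ≡ 1, so λ ≡ 6.
  x = λ² - 6 - 5 = 36 - 11 ≡ 4; y = λ·(6 - 4) - 3 ≡ 2. → (4, 2)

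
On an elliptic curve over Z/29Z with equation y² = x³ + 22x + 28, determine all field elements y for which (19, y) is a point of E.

none

x³ + 22x + 28 = 7305 ≡ 26 (mod 29).
26 is a non-residue mod 29; no y exists.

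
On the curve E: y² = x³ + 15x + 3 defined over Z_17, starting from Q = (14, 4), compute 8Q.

Double-and-add on 8 = (1000)₂. Start with Q = (14, 4) for the leading 1-bit.
double: tangent at (14, 4): λ = (3·14² + 15)/(2·4) ≡ 8/8. 8⁻¹ ≡ 15 (mod 17) since 8·15 = 120 ≡ 1, so λ ≡ 8·15 ≡ 1.
  x = λ² - 14 - 14 = 1 - 28 ≡ 7; y = λ·(14 - 7) - 4 ≡ 3. → (7, 3)
double: tangent at (7, 3): λ = (3·7² + 15)/(2·3) ≡ 9/6. 6⁻¹ ≡ 3 (mod 17), so λ ≡ 9·3 ≡ 10.
  x = λ² - 7 - 7 = 100 - 14 ≡ 1; y = λ·(7 - 1) - 3 ≡ 6. → (1, 6)
double: tangent at (1, 6): λ = (3·1² + 15)/(2·6) ≡ 1/12. 12⁻¹ ≡ 10 (mod 17), so λ ≡ 1·10 ≡ 10.
  x = λ² - 1 - 1 = 100 - 2 ≡ 13; y = λ·(1 - 13) - 6 ≡ 10. → (13, 10)

(13, 10)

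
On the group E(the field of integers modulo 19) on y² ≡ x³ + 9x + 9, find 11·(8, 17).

Write P = (8, 17).
Double-and-add on 11 = (1011)₂. Start with P = (8, 17) for the leading 1-bit.
double: tangent at (8, 17): λ = (3·8² + 9)/(2·17) ≡ 11/15. 15⁻¹ ≡ 14 (mod 19) since 15·14 = 210 ≡ 1, so λ ≡ 11·14 ≡ 2.
  x = λ² - 8 - 8 = 4 - 16 ≡ 7; y = λ·(8 - 7) - 17 ≡ 4. → (7, 4)
double: tangent at (7, 4): λ = (3·7² + 9)/(2·4) ≡ 4/8. 8⁻¹ ≡ 12 (mod 19), so λ ≡ 4·12 ≡ 10.
  x = λ² - 7 - 7 = 100 - 14 ≡ 10; y = λ·(7 - 10) - 4 ≡ 4. → (10, 4)
add P: (10, 4) + (8, 17). λ = (17 - 4)/(8 - 10) ≡ 13/17 mod 19. 17⁻¹ ≡ 9 (mod 19), so λ ≡ 3.
  x = λ² - 10 - 8 = 9 - 18 ≡ 10; y = λ·(10 - 10) - 4 ≡ 15. → (10, 15)
double: tangent at (10, 15): λ = (3·10² + 9)/(2·15) ≡ 5/11. 11⁻¹ ≡ 7 (mod 19), so λ ≡ 5·7 ≡ 16.
  x = λ² - 10 - 10 = 256 - 20 ≡ 8; y = λ·(10 - 8) - 15 ≡ 17. → (8, 17)
add P: tangent at (8, 17): λ = (3·8² + 9)/(2·17) ≡ 11/15. 15⁻¹ ≡ 14 (mod 19), so λ ≡ 11·14 ≡ 2.
  x = λ² - 8 - 8 = 4 - 16 ≡ 7; y = λ·(8 - 7) - 17 ≡ 4. → (7, 4)

(7, 4)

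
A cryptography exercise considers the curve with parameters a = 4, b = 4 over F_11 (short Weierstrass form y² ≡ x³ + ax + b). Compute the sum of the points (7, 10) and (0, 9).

(7, 10) + (0, 9). λ = (9 - 10)/(0 - 7) ≡ 10/4 mod 11. 4⁻¹ ≡ 3 (mod 11), so λ ≡ 8.
  x = λ² - 7 - 0 = 64 - 7 ≡ 2; y = λ·(7 - 2) - 10 ≡ 8. → (2, 8)

(2, 8)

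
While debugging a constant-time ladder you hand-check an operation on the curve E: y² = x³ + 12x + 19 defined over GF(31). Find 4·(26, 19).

Write G = (26, 19).
Double-and-add on 4 = (100)₂. Start with G = (26, 19) for the leading 1-bit.
double: tangent at (26, 19): λ = (3·26² + 12)/(2·19) ≡ 25/7. 7⁻¹ ≡ 9 (mod 31), so λ ≡ 25·9 ≡ 8.
  x = λ² - 26 - 26 = 64 - 52 ≡ 12; y = λ·(26 - 12) - 19 ≡ 0. → (12, 0)
double: (12, 0) + (12, 0): same x and y₁ ≡ -y₂, so the sum is ∞.

O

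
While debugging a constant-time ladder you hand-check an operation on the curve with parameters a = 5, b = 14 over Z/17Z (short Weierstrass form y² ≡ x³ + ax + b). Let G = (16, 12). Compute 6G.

Repeated addition: build up to 6G.
2G: tangent at (16, 12): λ = (3·16² + 5)/(2·12) ≡ 8/7. 7⁻¹ ≡ 5 (mod 17), so λ ≡ 8·5 ≡ 6.
  x = λ² - 16 - 16 = 36 - 32 ≡ 4; y = λ·(16 - 4) - 12 ≡ 9. → (4, 9)
3G: (4, 9) + (16, 12). λ = (12 - 9)/(16 - 4) ≡ 3/12 mod 17. 12⁻¹ ≡ 10 (mod 17) since 12·10 = 120 ≡ 1, so λ ≡ 13.
  x = λ² - 4 - 16 = 169 - 20 ≡ 13; y = λ·(4 - 13) - 9 ≡ 10. → (13, 10)
4G: (13, 10) + (16, 12). λ = (12 - 10)/(16 - 13) ≡ 2/3 mod 17. 3⁻¹ ≡ 6 (mod 17), so λ ≡ 12.
  x = λ² - 13 - 16 = 144 - 29 ≡ 13; y = λ·(13 - 13) - 10 ≡ 7. → (13, 7)
5G: (13, 7) + (16, 12). λ = (12 - 7)/(16 - 13) ≡ 5/3 mod 17. 3⁻¹ ≡ 6 (mod 17), so λ ≡ 13.
  x = λ² - 13 - 16 = 169 - 29 ≡ 4; y = λ·(13 - 4) - 7 ≡ 8. → (4, 8)
6G: (4, 8) + (16, 12). λ = (12 - 8)/(16 - 4) ≡ 4/12 mod 17. 12⁻¹ ≡ 10 (mod 17) since 12·10 = 120 ≡ 1, so λ ≡ 6.
  x = λ² - 4 - 16 = 36 - 20 ≡ 16; y = λ·(4 - 16) - 8 ≡ 5. → (16, 5)

(16, 5)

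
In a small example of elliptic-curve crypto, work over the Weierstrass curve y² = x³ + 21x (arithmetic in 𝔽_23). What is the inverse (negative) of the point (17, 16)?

(17, 7)

-(17, 16) = (17, -16 mod 23) = (17, 7).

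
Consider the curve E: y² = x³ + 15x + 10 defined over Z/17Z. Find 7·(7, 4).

Write Q = (7, 4).
Repeated addition: build up to 7Q.
2Q: tangent at (7, 4): λ = (3·7² + 15)/(2·4) ≡ 9/8. 8⁻¹ ≡ 15 (mod 17), so λ ≡ 9·15 ≡ 16.
  x = λ² - 7 - 7 = 256 - 14 ≡ 4; y = λ·(7 - 4) - 4 ≡ 10. → (4, 10)
3Q: (4, 10) + (7, 4). λ = (4 - 10)/(7 - 4) ≡ 11/3 mod 17. 3⁻¹ ≡ 6 (mod 17) since 3·6 = 18 ≡ 1, so λ ≡ 15.
  x = λ² - 4 - 7 = 225 - 11 ≡ 10; y = λ·(4 - 10) - 10 ≡ 2. → (10, 2)
4Q: (10, 2) + (7, 4). λ = (4 - 2)/(7 - 10) ≡ 2/14 mod 17. 14⁻¹ ≡ 11 (mod 17), so λ ≡ 5.
  x = λ² - 10 - 7 = 25 - 17 ≡ 8; y = λ·(10 - 8) - 2 ≡ 8. → (8, 8)
5Q: (8, 8) + (7, 4). λ = (4 - 8)/(7 - 8) ≡ 13/16 mod 17. 16⁻¹ ≡ 16 (mod 17) since 16·16 = 256 ≡ 1, so λ ≡ 4.
  x = λ² - 8 - 7 = 16 - 15 ≡ 1; y = λ·(8 - 1) - 8 ≡ 3. → (1, 3)
6Q: (1, 3) + (7, 4). λ = (4 - 3)/(7 - 1) ≡ 1/6 mod 17. 6⁻¹ ≡ 3 (mod 17) since 6·3 = 18 ≡ 1, so λ ≡ 3.
  x = λ² - 1 - 7 = 9 - 8 ≡ 1; y = λ·(1 - 1) - 3 ≡ 14. → (1, 14)
7Q: (1, 14) + (7, 4). λ = (4 - 14)/(7 - 1) ≡ 7/6 mod 17. 6⁻¹ ≡ 3 (mod 17) since 6·3 = 18 ≡ 1, so λ ≡ 4.
  x = λ² - 1 - 7 = 16 - 8 ≡ 8; y = λ·(1 - 8) - 14 ≡ 9. → (8, 9)

(8, 9)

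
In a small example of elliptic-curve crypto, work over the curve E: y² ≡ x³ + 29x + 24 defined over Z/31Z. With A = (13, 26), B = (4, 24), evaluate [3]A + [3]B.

First 3A:
Repeated addition: build up to 3A.
2A: tangent at (13, 26): λ = (3·13² + 29)/(2·26) ≡ 9/21. 21⁻¹ ≡ 3 (mod 31), so λ ≡ 9·3 ≡ 27.
  x = λ² - 13 - 13 = 729 - 26 ≡ 21; y = λ·(13 - 21) - 26 ≡ 6. → (21, 6)
3A: (21, 6) + (13, 26). λ = (26 - 6)/(13 - 21) ≡ 20/23 mod 31. 23⁻¹ ≡ 27 (mod 31), so λ ≡ 13.
  x = λ² - 21 - 13 = 169 - 34 ≡ 11; y = λ·(21 - 11) - 6 ≡ 0. → (11, 0)
3A = (11, 0).
Next 3B:
Repeated addition: build up to 3B.
2B: tangent at (4, 24): λ = (3·4² + 29)/(2·24) ≡ 15/17. 17⁻¹ ≡ 11 (mod 31) since 17·11 = 187 ≡ 1, so λ ≡ 15·11 ≡ 10.
  x = λ² - 4 - 4 = 100 - 8 ≡ 30; y = λ·(4 - 30) - 24 ≡ 26. → (30, 26)
3B: (30, 26) + (4, 24). λ = (24 - 26)/(4 - 30) ≡ 29/5 mod 31. 5⁻¹ ≡ 25 (mod 31) since 5·25 = 125 ≡ 1, so λ ≡ 12.
  x = λ² - 30 - 4 = 144 - 34 ≡ 17; y = λ·(30 - 17) - 26 ≡ 6. → (17, 6)
3B = (17, 6).
Finally 3A + 3B:
(11, 0) + (17, 6). λ = (6 - 0)/(17 - 11) ≡ 6/6 mod 31. 6⁻¹ ≡ 26 (mod 31), so λ ≡ 1.
  x = λ² - 11 - 17 = 1 - 28 ≡ 4; y = λ·(11 - 4) - 0 ≡ 7. → (4, 7)

(4, 7)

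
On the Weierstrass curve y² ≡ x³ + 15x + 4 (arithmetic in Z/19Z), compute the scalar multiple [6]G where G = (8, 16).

(1, 1)

Double-and-add on 6 = (110)₂. Start with G = (8, 16) for the leading 1-bit.
double: tangent at (8, 16): λ = (3·8² + 15)/(2·16) ≡ 17/13. 13⁻¹ ≡ 3 (mod 19) since 13·3 = 39 ≡ 1, so λ ≡ 17·3 ≡ 13.
  x = λ² - 8 - 8 = 169 - 16 ≡ 1; y = λ·(8 - 1) - 16 ≡ 18. → (1, 18)
add G: (1, 18) + (8, 16). λ = (16 - 18)/(8 - 1) ≡ 17/7 mod 19. 7⁻¹ ≡ 11 (mod 19) since 7·11 = 77 ≡ 1, so λ ≡ 16.
  x = λ² - 1 - 8 = 256 - 9 ≡ 0; y = λ·(1 - 0) - 18 ≡ 17. → (0, 17)
double: tangent at (0, 17): λ = (3·0² + 15)/(2·17) ≡ 15/15. 15⁻¹ ≡ 14 (mod 19), so λ ≡ 15·14 ≡ 1.
  x = λ² - 0 - 0 = 1 - 0 ≡ 1; y = λ·(0 - 1) - 17 ≡ 1. → (1, 1)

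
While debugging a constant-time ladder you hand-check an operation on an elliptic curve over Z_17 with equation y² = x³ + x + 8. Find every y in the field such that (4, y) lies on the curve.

5, 12

x³ + 1x + 8 = 76 ≡ 8 (mod 17).
Square roots of 8 mod 17: 5 and 12 (since 5² = 25 ≡ 8).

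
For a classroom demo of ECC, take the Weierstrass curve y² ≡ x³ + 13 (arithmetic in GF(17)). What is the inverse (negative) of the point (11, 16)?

-(11, 16) = (11, -16 mod 17) = (11, 1).

(11, 1)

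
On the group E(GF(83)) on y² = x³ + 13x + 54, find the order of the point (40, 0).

2

2P: (40, 0) + (40, 0): same x and y₁ ≡ -y₂, so the sum is O.
2P = O, so the order is 2.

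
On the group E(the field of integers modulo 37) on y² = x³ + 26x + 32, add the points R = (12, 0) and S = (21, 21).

(30, 32)

(12, 0) + (21, 21). λ = (21 - 0)/(21 - 12) ≡ 21/9 mod 37. 9⁻¹ ≡ 33 (mod 37), so λ ≡ 27.
  x = λ² - 12 - 21 = 729 - 33 ≡ 30; y = λ·(12 - 30) - 0 ≡ 32. → (30, 32)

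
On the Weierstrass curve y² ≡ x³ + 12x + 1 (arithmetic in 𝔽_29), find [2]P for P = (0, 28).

tangent at (0, 28): λ = (3·0² + 12)/(2·28) ≡ 12/27. 27⁻¹ ≡ 14 (mod 29), so λ ≡ 12·14 ≡ 23.
  x = λ² - 0 - 0 = 529 - 0 ≡ 7; y = λ·(0 - 7) - 28 ≡ 14. → (7, 14)

(7, 14)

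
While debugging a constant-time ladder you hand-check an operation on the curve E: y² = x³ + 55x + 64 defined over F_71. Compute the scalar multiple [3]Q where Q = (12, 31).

(34, 49)

Repeated addition: build up to 3Q.
2Q: tangent at (12, 31): λ = (3·12² + 55)/(2·31) ≡ 61/62. 62⁻¹ ≡ 63 (mod 71), so λ ≡ 61·63 ≡ 9.
  x = λ² - 12 - 12 = 81 - 24 ≡ 57; y = λ·(12 - 57) - 31 ≡ 61. → (57, 61)
3Q: (57, 61) + (12, 31). λ = (31 - 61)/(12 - 57) ≡ 41/26 mod 71. 26⁻¹ ≡ 41 (mod 71), so λ ≡ 48.
  x = λ² - 57 - 12 = 2304 - 69 ≡ 34; y = λ·(57 - 34) - 61 ≡ 49. → (34, 49)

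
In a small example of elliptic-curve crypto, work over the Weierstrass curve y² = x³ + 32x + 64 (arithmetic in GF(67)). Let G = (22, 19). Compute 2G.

tangent at (22, 19): λ = (3·22² + 32)/(2·19) ≡ 10/38. 38⁻¹ ≡ 30 (mod 67), so λ ≡ 10·30 ≡ 32.
  x = λ² - 22 - 22 = 1024 - 44 ≡ 42; y = λ·(22 - 42) - 19 ≡ 11. → (42, 11)

(42, 11)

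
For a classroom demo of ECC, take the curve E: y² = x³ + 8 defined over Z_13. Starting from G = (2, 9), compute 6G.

Repeated addition: build up to 6G.
2G: tangent at (2, 9): λ = (3·2² + 0)/(2·9) ≡ 12/5. 5⁻¹ ≡ 8 (mod 13) since 5·8 = 40 ≡ 1, so λ ≡ 12·8 ≡ 5.
  x = λ² - 2 - 2 = 25 - 4 ≡ 8; y = λ·(2 - 8) - 9 ≡ 0. → (8, 0)
3G: (8, 0) + (2, 9). λ = (9 - 0)/(2 - 8) ≡ 9/7 mod 13. 7⁻¹ ≡ 2 (mod 13) since 7·2 = 14 ≡ 1, so λ ≡ 5.
  x = λ² - 8 - 2 = 25 - 10 ≡ 2; y = λ·(8 - 2) - 0 ≡ 4. → (2, 4)
4G: (2, 4) + (2, 9): same x and y₁ ≡ -y₂, so the sum is O.
5G: O + (2, 9) = (2, 9) (identity).
6G: tangent at (2, 9): λ = (3·2² + 0)/(2·9) ≡ 12/5. 5⁻¹ ≡ 8 (mod 13), so λ ≡ 12·8 ≡ 5.
  x = λ² - 2 - 2 = 25 - 4 ≡ 8; y = λ·(2 - 8) - 9 ≡ 0. → (8, 0)

(8, 0)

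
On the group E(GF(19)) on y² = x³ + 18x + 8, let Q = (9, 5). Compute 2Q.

tangent at (9, 5): λ = (3·9² + 18)/(2·5) ≡ 14/10. 10⁻¹ ≡ 2 (mod 19), so λ ≡ 14·2 ≡ 9.
  x = λ² - 9 - 9 = 81 - 18 ≡ 6; y = λ·(9 - 6) - 5 ≡ 3. → (6, 3)

(6, 3)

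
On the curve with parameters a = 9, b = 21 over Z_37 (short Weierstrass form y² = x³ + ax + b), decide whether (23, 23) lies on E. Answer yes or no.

no

y² = 23² ≡ 11; x³ + 9x + 21 = 12395 ≡ 0 (mod 37). 11 ≠ 0.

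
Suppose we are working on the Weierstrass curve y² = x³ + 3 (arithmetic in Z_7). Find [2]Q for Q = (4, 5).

tangent at (4, 5): λ = (3·4² + 0)/(2·5) ≡ 6/3. 3⁻¹ ≡ 5 (mod 7), so λ ≡ 6·5 ≡ 2.
  x = λ² - 4 - 4 = 4 - 8 ≡ 3; y = λ·(4 - 3) - 5 ≡ 4. → (3, 4)

(3, 4)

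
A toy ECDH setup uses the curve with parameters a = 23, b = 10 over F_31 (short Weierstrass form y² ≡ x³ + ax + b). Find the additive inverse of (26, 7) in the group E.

(26, 24)

-(26, 7) = (26, -7 mod 31) = (26, 24).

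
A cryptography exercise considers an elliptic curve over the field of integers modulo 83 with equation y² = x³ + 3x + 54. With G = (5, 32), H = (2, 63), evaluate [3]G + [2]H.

(8, 80)

First 3G:
Repeated addition: build up to 3G.
2G: tangent at (5, 32): λ = (3·5² + 3)/(2·32) ≡ 78/64. 64⁻¹ ≡ 48 (mod 83), so λ ≡ 78·48 ≡ 9.
  x = λ² - 5 - 5 = 81 - 10 ≡ 71; y = λ·(5 - 71) - 32 ≡ 38. → (71, 38)
3G: (71, 38) + (5, 32). λ = (32 - 38)/(5 - 71) ≡ 77/17 mod 83. 17⁻¹ ≡ 44 (mod 83) since 17·44 = 748 ≡ 1, so λ ≡ 68.
  x = λ² - 71 - 5 = 4624 - 76 ≡ 66; y = λ·(71 - 66) - 38 ≡ 53. → (66, 53)
3G = (66, 53).
Next 2H:
Repeated addition: build up to 2H.
2H: tangent at (2, 63): λ = (3·2² + 3)/(2·63) ≡ 15/43. 43⁻¹ ≡ 56 (mod 83) since 43·56 = 2408 ≡ 1, so λ ≡ 15·56 ≡ 10.
  x = λ² - 2 - 2 = 100 - 4 ≡ 13; y = λ·(2 - 13) - 63 ≡ 76. → (13, 76)
2H = (13, 76).
Finally 3G + 2H:
(66, 53) + (13, 76). λ = (76 - 53)/(13 - 66) ≡ 23/30 mod 83. 30⁻¹ ≡ 36 (mod 83) since 30·36 = 1080 ≡ 1, so λ ≡ 81.
  x = λ² - 66 - 13 = 6561 - 79 ≡ 8; y = λ·(66 - 8) - 53 ≡ 80. → (8, 80)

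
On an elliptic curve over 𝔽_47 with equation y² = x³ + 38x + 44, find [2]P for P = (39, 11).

(1, 6)

tangent at (39, 11): λ = (3·39² + 38)/(2·11) ≡ 42/22. 22⁻¹ ≡ 15 (mod 47), so λ ≡ 42·15 ≡ 19.
  x = λ² - 39 - 39 = 361 - 78 ≡ 1; y = λ·(39 - 1) - 11 ≡ 6. → (1, 6)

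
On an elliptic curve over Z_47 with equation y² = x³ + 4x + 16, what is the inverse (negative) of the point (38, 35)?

(38, 12)

-(38, 35) = (38, -35 mod 47) = (38, 12).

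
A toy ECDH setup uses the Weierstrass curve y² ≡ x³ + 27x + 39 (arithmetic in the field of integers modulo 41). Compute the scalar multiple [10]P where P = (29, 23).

(14, 39)

Repeated addition: build up to 10P.
2P: tangent at (29, 23): λ = (3·29² + 27)/(2·23) ≡ 8/5. 5⁻¹ ≡ 33 (mod 41), so λ ≡ 8·33 ≡ 18.
  x = λ² - 29 - 29 = 324 - 58 ≡ 20; y = λ·(29 - 20) - 23 ≡ 16. → (20, 16)
3P: (20, 16) + (29, 23). λ = (23 - 16)/(29 - 20) ≡ 7/9 mod 41. 9⁻¹ ≡ 32 (mod 41) since 9·32 = 288 ≡ 1, so λ ≡ 19.
  x = λ² - 20 - 29 = 361 - 49 ≡ 25; y = λ·(20 - 25) - 16 ≡ 12. → (25, 12)
4P: (25, 12) + (29, 23). λ = (23 - 12)/(29 - 25) ≡ 11/4 mod 41. 4⁻¹ ≡ 31 (mod 41), so λ ≡ 13.
  x = λ² - 25 - 29 = 169 - 54 ≡ 33; y = λ·(25 - 33) - 12 ≡ 7. → (33, 7)
5P: (33, 7) + (29, 23). λ = (23 - 7)/(29 - 33) ≡ 16/37 mod 41. 37⁻¹ ≡ 10 (mod 41) since 37·10 = 370 ≡ 1, so λ ≡ 37.
  x = λ² - 33 - 29 = 1369 - 62 ≡ 36; y = λ·(33 - 36) - 7 ≡ 5. → (36, 5)
6P: (36, 5) + (29, 23). λ = (23 - 5)/(29 - 36) ≡ 18/34 mod 41. 34⁻¹ ≡ 35 (mod 41), so λ ≡ 15.
  x = λ² - 36 - 29 = 225 - 65 ≡ 37; y = λ·(36 - 37) - 5 ≡ 21. → (37, 21)
7P: (37, 21) + (29, 23). λ = (23 - 21)/(29 - 37) ≡ 2/33 mod 41. 33⁻¹ ≡ 5 (mod 41) since 33·5 = 165 ≡ 1, so λ ≡ 10.
  x = λ² - 37 - 29 = 100 - 66 ≡ 34; y = λ·(37 - 34) - 21 ≡ 9. → (34, 9)
8P: (34, 9) + (29, 23). λ = (23 - 9)/(29 - 34) ≡ 14/36 mod 41. 36⁻¹ ≡ 8 (mod 41), so λ ≡ 30.
  x = λ² - 34 - 29 = 900 - 63 ≡ 17; y = λ·(34 - 17) - 9 ≡ 9. → (17, 9)
9P: (17, 9) + (29, 23). λ = (23 - 9)/(29 - 17) ≡ 14/12 mod 41. 12⁻¹ ≡ 24 (mod 41) since 12·24 = 288 ≡ 1, so λ ≡ 8.
  x = λ² - 17 - 29 = 64 - 46 ≡ 18; y = λ·(17 - 18) - 9 ≡ 24. → (18, 24)
10P: (18, 24) + (29, 23). λ = (23 - 24)/(29 - 18) ≡ 40/11 mod 41. 11⁻¹ ≡ 15 (mod 41) since 11·15 = 165 ≡ 1, so λ ≡ 26.
  x = λ² - 18 - 29 = 676 - 47 ≡ 14; y = λ·(18 - 14) - 24 ≡ 39. → (14, 39)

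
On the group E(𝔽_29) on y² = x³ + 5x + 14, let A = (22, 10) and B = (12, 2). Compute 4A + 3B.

(23, 0)

First 4A:
Double-and-add on 4 = (100)₂. Start with A = (22, 10) for the leading 1-bit.
double: tangent at (22, 10): λ = (3·22² + 5)/(2·10) ≡ 7/20. 20⁻¹ ≡ 16 (mod 29), so λ ≡ 7·16 ≡ 25.
  x = λ² - 22 - 22 = 625 - 44 ≡ 1; y = λ·(22 - 1) - 10 ≡ 22. → (1, 22)
double: tangent at (1, 22): λ = (3·1² + 5)/(2·22) ≡ 8/15. 15⁻¹ ≡ 2 (mod 29), so λ ≡ 8·2 ≡ 16.
  x = λ² - 1 - 1 = 256 - 2 ≡ 22; y = λ·(1 - 22) - 22 ≡ 19. → (22, 19)
4A = (22, 19).
Next 3B:
Repeated addition: build up to 3B.
2B: tangent at (12, 2): λ = (3·12² + 5)/(2·2) ≡ 2/4. 4⁻¹ ≡ 22 (mod 29) since 4·22 = 88 ≡ 1, so λ ≡ 2·22 ≡ 15.
  x = λ² - 12 - 12 = 225 - 24 ≡ 27; y = λ·(12 - 27) - 2 ≡ 5. → (27, 5)
3B: (27, 5) + (12, 2). λ = (2 - 5)/(12 - 27) ≡ 26/14 mod 29. 14⁻¹ ≡ 27 (mod 29) since 14·27 = 378 ≡ 1, so λ ≡ 6.
  x = λ² - 27 - 12 = 36 - 39 ≡ 26; y = λ·(27 - 26) - 5 ≡ 1. → (26, 1)
3B = (26, 1).
Finally 4A + 3B:
(22, 19) + (26, 1). λ = (1 - 19)/(26 - 22) ≡ 11/4 mod 29. 4⁻¹ ≡ 22 (mod 29), so λ ≡ 10.
  x = λ² - 22 - 26 = 100 - 48 ≡ 23; y = λ·(22 - 23) - 19 ≡ 0. → (23, 0)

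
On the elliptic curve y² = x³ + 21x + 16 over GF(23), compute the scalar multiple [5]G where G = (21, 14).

(18, 4)

Repeated addition: build up to 5G.
2G: tangent at (21, 14): λ = (3·21² + 21)/(2·14) ≡ 10/5. 5⁻¹ ≡ 14 (mod 23), so λ ≡ 10·14 ≡ 2.
  x = λ² - 21 - 21 = 4 - 42 ≡ 8; y = λ·(21 - 8) - 14 ≡ 12. → (8, 12)
3G: (8, 12) + (21, 14). λ = (14 - 12)/(21 - 8) ≡ 2/13 mod 23. 13⁻¹ ≡ 16 (mod 23) since 13·16 = 208 ≡ 1, so λ ≡ 9.
  x = λ² - 8 - 21 = 81 - 29 ≡ 6; y = λ·(8 - 6) - 12 ≡ 6. → (6, 6)
4G: (6, 6) + (21, 14). λ = (14 - 6)/(21 - 6) ≡ 8/15 mod 23. 15⁻¹ ≡ 20 (mod 23), so λ ≡ 22.
  x = λ² - 6 - 21 = 484 - 27 ≡ 20; y = λ·(6 - 20) - 6 ≡ 8. → (20, 8)
5G: (20, 8) + (21, 14). λ = (14 - 8)/(21 - 20) ≡ 6/1 mod 23. 1⁻¹ ≡ 1 (mod 23), so λ ≡ 6.
  x = λ² - 20 - 21 = 36 - 41 ≡ 18; y = λ·(20 - 18) - 8 ≡ 4. → (18, 4)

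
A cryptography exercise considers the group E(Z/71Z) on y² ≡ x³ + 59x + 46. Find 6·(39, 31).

(51, 66)

Write G = (39, 31).
Repeated addition: build up to 6G.
2G: tangent at (39, 31): λ = (3·39² + 59)/(2·31) ≡ 7/62. 62⁻¹ ≡ 63 (mod 71), so λ ≡ 7·63 ≡ 15.
  x = λ² - 39 - 39 = 225 - 78 ≡ 5; y = λ·(39 - 5) - 31 ≡ 53. → (5, 53)
3G: (5, 53) + (39, 31). λ = (31 - 53)/(39 - 5) ≡ 49/34 mod 71. 34⁻¹ ≡ 23 (mod 71), so λ ≡ 62.
  x = λ² - 5 - 39 = 3844 - 44 ≡ 37; y = λ·(5 - 37) - 53 ≡ 22. → (37, 22)
4G: (37, 22) + (39, 31). λ = (31 - 22)/(39 - 37) ≡ 9/2 mod 71. 2⁻¹ ≡ 36 (mod 71), so λ ≡ 40.
  x = λ² - 37 - 39 = 1600 - 76 ≡ 33; y = λ·(37 - 33) - 22 ≡ 67. → (33, 67)
5G: (33, 67) + (39, 31). λ = (31 - 67)/(39 - 33) ≡ 35/6 mod 71. 6⁻¹ ≡ 12 (mod 71) since 6·12 = 72 ≡ 1, so λ ≡ 65.
  x = λ² - 33 - 39 = 4225 - 72 ≡ 35; y = λ·(33 - 35) - 67 ≡ 16. → (35, 16)
6G: (35, 16) + (39, 31). λ = (31 - 16)/(39 - 35) ≡ 15/4 mod 71. 4⁻¹ ≡ 18 (mod 71), so λ ≡ 57.
  x = λ² - 35 - 39 = 3249 - 74 ≡ 51; y = λ·(35 - 51) - 16 ≡ 66. → (51, 66)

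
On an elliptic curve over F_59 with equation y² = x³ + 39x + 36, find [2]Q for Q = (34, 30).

(18, 32)

tangent at (34, 30): λ = (3·34² + 39)/(2·30) ≡ 26/1. 1⁻¹ ≡ 1 (mod 59) since 1·1 = 1 ≡ 1, so λ ≡ 26·1 ≡ 26.
  x = λ² - 34 - 34 = 676 - 68 ≡ 18; y = λ·(34 - 18) - 30 ≡ 32. → (18, 32)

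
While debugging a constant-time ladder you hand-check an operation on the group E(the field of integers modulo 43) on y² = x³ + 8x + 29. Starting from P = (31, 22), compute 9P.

(15, 16)

Repeated addition: build up to 9P.
2P: tangent at (31, 22): λ = (3·31² + 8)/(2·22) ≡ 10/1. 1⁻¹ ≡ 1 (mod 43), so λ ≡ 10·1 ≡ 10.
  x = λ² - 31 - 31 = 100 - 62 ≡ 38; y = λ·(31 - 38) - 22 ≡ 37. → (38, 37)
3P: (38, 37) + (31, 22). λ = (22 - 37)/(31 - 38) ≡ 28/36 mod 43. 36⁻¹ ≡ 6 (mod 43) since 36·6 = 216 ≡ 1, so λ ≡ 39.
  x = λ² - 38 - 31 = 1521 - 69 ≡ 33; y = λ·(38 - 33) - 37 ≡ 29. → (33, 29)
4P: (33, 29) + (31, 22). λ = (22 - 29)/(31 - 33) ≡ 36/41 mod 43. 41⁻¹ ≡ 21 (mod 43) since 41·21 = 861 ≡ 1, so λ ≡ 25.
  x = λ² - 33 - 31 = 625 - 64 ≡ 2; y = λ·(33 - 2) - 29 ≡ 15. → (2, 15)
5P: (2, 15) + (31, 22). λ = (22 - 15)/(31 - 2) ≡ 7/29 mod 43. 29⁻¹ ≡ 3 (mod 43) since 29·3 = 87 ≡ 1, so λ ≡ 21.
  x = λ² - 2 - 31 = 441 - 33 ≡ 21; y = λ·(2 - 21) - 15 ≡ 16. → (21, 16)
6P: (21, 16) + (31, 22). λ = (22 - 16)/(31 - 21) ≡ 6/10 mod 43. 10⁻¹ ≡ 13 (mod 43) since 10·13 = 130 ≡ 1, so λ ≡ 35.
  x = λ² - 21 - 31 = 1225 - 52 ≡ 12; y = λ·(21 - 12) - 16 ≡ 41. → (12, 41)
7P: (12, 41) + (31, 22). λ = (22 - 41)/(31 - 12) ≡ 24/19 mod 43. 19⁻¹ ≡ 34 (mod 43) since 19·34 = 646 ≡ 1, so λ ≡ 42.
  x = λ² - 12 - 31 = 1764 - 43 ≡ 1; y = λ·(12 - 1) - 41 ≡ 34. → (1, 34)
8P: (1, 34) + (31, 22). λ = (22 - 34)/(31 - 1) ≡ 31/30 mod 43. 30⁻¹ ≡ 33 (mod 43), so λ ≡ 34.
  x = λ² - 1 - 31 = 1156 - 32 ≡ 6; y = λ·(1 - 6) - 34 ≡ 11. → (6, 11)
9P: (6, 11) + (31, 22). λ = (22 - 11)/(31 - 6) ≡ 11/25 mod 43. 25⁻¹ ≡ 31 (mod 43) since 25·31 = 775 ≡ 1, so λ ≡ 40.
  x = λ² - 6 - 31 = 1600 - 37 ≡ 15; y = λ·(6 - 15) - 11 ≡ 16. → (15, 16)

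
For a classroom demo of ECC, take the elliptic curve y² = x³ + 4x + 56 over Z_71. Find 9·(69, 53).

(7, 1)

Write Q = (69, 53).
Double-and-add on 9 = (1001)₂. Start with Q = (69, 53) for the leading 1-bit.
double: tangent at (69, 53): λ = (3·69² + 4)/(2·53) ≡ 16/35. 35⁻¹ ≡ 69 (mod 71), so λ ≡ 16·69 ≡ 39.
  x = λ² - 69 - 69 = 1521 - 138 ≡ 34; y = λ·(69 - 34) - 53 ≡ 34. → (34, 34)
double: tangent at (34, 34): λ = (3·34² + 4)/(2·34) ≡ 64/68. 68⁻¹ ≡ 47 (mod 71), so λ ≡ 64·47 ≡ 26.
  x = λ² - 34 - 34 = 676 - 68 ≡ 40; y = λ·(34 - 40) - 34 ≡ 23. → (40, 23)
double: tangent at (40, 23): λ = (3·40² + 4)/(2·23) ≡ 47/46. 46⁻¹ ≡ 17 (mod 71), so λ ≡ 47·17 ≡ 18.
  x = λ² - 40 - 40 = 324 - 80 ≡ 31; y = λ·(40 - 31) - 23 ≡ 68. → (31, 68)
add Q: (31, 68) + (69, 53). λ = (53 - 68)/(69 - 31) ≡ 56/38 mod 71. 38⁻¹ ≡ 43 (mod 71) since 38·43 = 1634 ≡ 1, so λ ≡ 65.
  x = λ² - 31 - 69 = 4225 - 100 ≡ 7; y = λ·(31 - 7) - 68 ≡ 1. → (7, 1)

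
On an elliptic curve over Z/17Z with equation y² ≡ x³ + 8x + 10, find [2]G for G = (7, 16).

tangent at (7, 16): λ = (3·7² + 8)/(2·16) ≡ 2/15. 15⁻¹ ≡ 8 (mod 17), so λ ≡ 2·8 ≡ 16.
  x = λ² - 7 - 7 = 256 - 14 ≡ 4; y = λ·(7 - 4) - 16 ≡ 15. → (4, 15)

(4, 15)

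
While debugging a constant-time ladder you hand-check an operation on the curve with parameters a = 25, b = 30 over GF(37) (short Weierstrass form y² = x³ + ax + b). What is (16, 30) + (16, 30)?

(35, 34)

tangent at (16, 30): λ = (3·16² + 25)/(2·30) ≡ 16/23. 23⁻¹ ≡ 29 (mod 37), so λ ≡ 16·29 ≡ 20.
  x = λ² - 16 - 16 = 400 - 32 ≡ 35; y = λ·(16 - 35) - 30 ≡ 34. → (35, 34)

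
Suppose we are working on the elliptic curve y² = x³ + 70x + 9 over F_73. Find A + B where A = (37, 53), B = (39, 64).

(37, 53) + (39, 64). λ = (64 - 53)/(39 - 37) ≡ 11/2 mod 73. 2⁻¹ ≡ 37 (mod 73), so λ ≡ 42.
  x = λ² - 37 - 39 = 1764 - 76 ≡ 9; y = λ·(37 - 9) - 53 ≡ 28. → (9, 28)

(9, 28)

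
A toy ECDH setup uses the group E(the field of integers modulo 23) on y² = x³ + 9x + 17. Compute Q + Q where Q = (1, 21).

(7, 20)

tangent at (1, 21): λ = (3·1² + 9)/(2·21) ≡ 12/19. 19⁻¹ ≡ 17 (mod 23) since 19·17 = 323 ≡ 1, so λ ≡ 12·17 ≡ 20.
  x = λ² - 1 - 1 = 400 - 2 ≡ 7; y = λ·(1 - 7) - 21 ≡ 20. → (7, 20)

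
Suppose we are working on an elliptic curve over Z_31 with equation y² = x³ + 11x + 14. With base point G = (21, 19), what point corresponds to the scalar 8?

Double-and-add on 8 = (1000)₂. Start with G = (21, 19) for the leading 1-bit.
double: tangent at (21, 19): λ = (3·21² + 11)/(2·19) ≡ 1/7. 7⁻¹ ≡ 9 (mod 31), so λ ≡ 1·9 ≡ 9.
  x = λ² - 21 - 21 = 81 - 42 ≡ 8; y = λ·(21 - 8) - 19 ≡ 5. → (8, 5)
double: tangent at (8, 5): λ = (3·8² + 11)/(2·5) ≡ 17/10. 10⁻¹ ≡ 28 (mod 31) since 10·28 = 280 ≡ 1, so λ ≡ 17·28 ≡ 11.
  x = λ² - 8 - 8 = 121 - 16 ≡ 12; y = λ·(8 - 12) - 5 ≡ 13. → (12, 13)
double: tangent at (12, 13): λ = (3·12² + 11)/(2·13) ≡ 9/26. 26⁻¹ ≡ 6 (mod 31), so λ ≡ 9·6 ≡ 23.
  x = λ² - 12 - 12 = 529 - 24 ≡ 9; y = λ·(12 - 9) - 13 ≡ 25. → (9, 25)

(9, 25)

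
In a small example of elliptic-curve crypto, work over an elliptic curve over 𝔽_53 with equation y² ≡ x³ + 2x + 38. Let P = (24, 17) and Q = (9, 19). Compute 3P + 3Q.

First 3P:
Repeated addition: build up to 3P.
2P: tangent at (24, 17): λ = (3·24² + 2)/(2·17) ≡ 34/34. 34⁻¹ ≡ 39 (mod 53), so λ ≡ 34·39 ≡ 1.
  x = λ² - 24 - 24 = 1 - 48 ≡ 6; y = λ·(24 - 6) - 17 ≡ 1. → (6, 1)
3P: (6, 1) + (24, 17). λ = (17 - 1)/(24 - 6) ≡ 16/18 mod 53. 18⁻¹ ≡ 3 (mod 53), so λ ≡ 48.
  x = λ² - 6 - 24 = 2304 - 30 ≡ 48; y = λ·(6 - 48) - 1 ≡ 50. → (48, 50)
3P = (48, 50).
Next 3Q:
Repeated addition: build up to 3Q.
2Q: tangent at (9, 19): λ = (3·9² + 2)/(2·19) ≡ 33/38. 38⁻¹ ≡ 7 (mod 53) since 38·7 = 266 ≡ 1, so λ ≡ 33·7 ≡ 19.
  x = λ² - 9 - 9 = 361 - 18 ≡ 25; y = λ·(9 - 25) - 19 ≡ 48. → (25, 48)
3Q: (25, 48) + (9, 19). λ = (19 - 48)/(9 - 25) ≡ 24/37 mod 53. 37⁻¹ ≡ 43 (mod 53) since 37·43 = 1591 ≡ 1, so λ ≡ 25.
  x = λ² - 25 - 9 = 625 - 34 ≡ 8; y = λ·(25 - 8) - 48 ≡ 6. → (8, 6)
3Q = (8, 6).
Finally 3P + 3Q:
(48, 50) + (8, 6). λ = (6 - 50)/(8 - 48) ≡ 9/13 mod 53. 13⁻¹ ≡ 49 (mod 53), so λ ≡ 17.
  x = λ² - 48 - 8 = 289 - 56 ≡ 21; y = λ·(48 - 21) - 50 ≡ 38. → (21, 38)

(21, 38)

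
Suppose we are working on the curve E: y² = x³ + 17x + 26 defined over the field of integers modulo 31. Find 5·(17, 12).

Write P = (17, 12).
Repeated addition: build up to 5P.
2P: tangent at (17, 12): λ = (3·17² + 17)/(2·12) ≡ 16/24. 24⁻¹ ≡ 22 (mod 31), so λ ≡ 16·22 ≡ 11.
  x = λ² - 17 - 17 = 121 - 34 ≡ 25; y = λ·(17 - 25) - 12 ≡ 24. → (25, 24)
3P: (25, 24) + (17, 12). λ = (12 - 24)/(17 - 25) ≡ 19/23 mod 31. 23⁻¹ ≡ 27 (mod 31) since 23·27 = 621 ≡ 1, so λ ≡ 17.
  x = λ² - 25 - 17 = 289 - 42 ≡ 30; y = λ·(25 - 30) - 24 ≡ 15. → (30, 15)
4P: (30, 15) + (17, 12). λ = (12 - 15)/(17 - 30) ≡ 28/18 mod 31. 18⁻¹ ≡ 19 (mod 31) since 18·19 = 342 ≡ 1, so λ ≡ 5.
  x = λ² - 30 - 17 = 25 - 47 ≡ 9; y = λ·(30 - 9) - 15 ≡ 28. → (9, 28)
5P: (9, 28) + (17, 12). λ = (12 - 28)/(17 - 9) ≡ 15/8 mod 31. 8⁻¹ ≡ 4 (mod 31), so λ ≡ 29.
  x = λ² - 9 - 17 = 841 - 26 ≡ 9; y = λ·(9 - 9) - 28 ≡ 3. → (9, 3)

(9, 3)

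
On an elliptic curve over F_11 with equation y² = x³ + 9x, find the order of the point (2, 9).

12

2P: tangent at (2, 9): λ = (3·2² + 9)/(2·9) ≡ 10/7. 7⁻¹ ≡ 8 (mod 11), so λ ≡ 10·8 ≡ 3.
  x = λ² - 2 - 2 = 9 - 4 ≡ 5; y = λ·(2 - 5) - 9 ≡ 4. → (5, 4)
3P: (5, 4) + (2, 9). λ = (9 - 4)/(2 - 5) ≡ 5/8 mod 11. 8⁻¹ ≡ 7 (mod 11) since 8·7 = 56 ≡ 1, so λ ≡ 2.
  x = λ² - 5 - 2 = 4 - 7 ≡ 8; y = λ·(5 - 8) - 4 ≡ 1. → (8, 1)
4P: (8, 1) + (2, 9). λ = (9 - 1)/(2 - 8) ≡ 8/5 mod 11. 5⁻¹ ≡ 9 (mod 11), so λ ≡ 6.
  x = λ² - 8 - 2 = 36 - 10 ≡ 4; y = λ·(8 - 4) - 1 ≡ 1. → (4, 1)
5P: (4, 1) + (2, 9). λ = (9 - 1)/(2 - 4) ≡ 8/9 mod 11. 9⁻¹ ≡ 5 (mod 11), so λ ≡ 7.
  x = λ² - 4 - 2 = 49 - 6 ≡ 10; y = λ·(4 - 10) - 1 ≡ 1. → (10, 1)
6P: (10, 1) + (2, 9). λ = (9 - 1)/(2 - 10) ≡ 8/3 mod 11. 3⁻¹ ≡ 4 (mod 11), so λ ≡ 10.
  x = λ² - 10 - 2 = 100 - 12 ≡ 0; y = λ·(10 - 0) - 1 ≡ 0. → (0, 0)
7P: (0, 0) + (2, 9). λ = (9 - 0)/(2 - 0) ≡ 9/2 mod 11. 2⁻¹ ≡ 6 (mod 11), so λ ≡ 10.
  x = λ² - 0 - 2 = 100 - 2 ≡ 10; y = λ·(0 - 10) - 0 ≡ 10. → (10, 10)
8P: (10, 10) + (2, 9). λ = (9 - 10)/(2 - 10) ≡ 10/3 mod 11. 3⁻¹ ≡ 4 (mod 11), so λ ≡ 7.
  x = λ² - 10 - 2 = 49 - 12 ≡ 4; y = λ·(10 - 4) - 10 ≡ 10. → (4, 10)
9P: (4, 10) + (2, 9). λ = (9 - 10)/(2 - 4) ≡ 10/9 mod 11. 9⁻¹ ≡ 5 (mod 11), so λ ≡ 6.
  x = λ² - 4 - 2 = 36 - 6 ≡ 8; y = λ·(4 - 8) - 10 ≡ 10. → (8, 10)
10P: (8, 10) + (2, 9). λ = (9 - 10)/(2 - 8) ≡ 10/5 mod 11. 5⁻¹ ≡ 9 (mod 11), so λ ≡ 2.
  x = λ² - 8 - 2 = 4 - 10 ≡ 5; y = λ·(8 - 5) - 10 ≡ 7. → (5, 7)
11P: (5, 7) + (2, 9). λ = (9 - 7)/(2 - 5) ≡ 2/8 mod 11. 8⁻¹ ≡ 7 (mod 11) since 8·7 = 56 ≡ 1, so λ ≡ 3.
  x = λ² - 5 - 2 = 9 - 7 ≡ 2; y = λ·(5 - 2) - 7 ≡ 2. → (2, 2)
12P: (2, 2) + (2, 9): same x and y₁ ≡ -y₂, so the sum is ∞.
12P = ∞, so the order is 12.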